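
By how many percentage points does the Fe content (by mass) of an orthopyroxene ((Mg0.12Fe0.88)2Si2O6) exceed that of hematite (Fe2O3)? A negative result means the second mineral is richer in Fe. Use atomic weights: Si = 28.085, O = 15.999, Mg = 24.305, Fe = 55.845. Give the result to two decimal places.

First mineral: 98.287 g Fe in 256.284 g formula = 38.35 wt% Fe.
Second mineral: 111.690 g Fe in 159.687 g formula = 69.94 wt% Fe.
38.35% − 69.94% gives a difference of -31.59 percentage points.

-31.59 percentage points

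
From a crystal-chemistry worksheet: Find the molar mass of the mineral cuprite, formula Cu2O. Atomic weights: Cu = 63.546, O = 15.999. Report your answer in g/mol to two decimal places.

M = 2(63.546) + 1(15.999)

143.09 g/mol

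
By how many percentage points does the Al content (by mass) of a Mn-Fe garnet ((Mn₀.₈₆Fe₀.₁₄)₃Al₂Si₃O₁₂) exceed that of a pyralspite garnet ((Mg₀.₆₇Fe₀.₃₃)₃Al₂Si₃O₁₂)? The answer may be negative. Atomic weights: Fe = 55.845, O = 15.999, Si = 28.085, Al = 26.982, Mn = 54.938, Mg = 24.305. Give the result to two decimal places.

M((Mn₀.₈₆Fe₀.₁₄)₃Al₂Si₃O₁₂) = 495.402 g/mol, so wt% Al = 53.964/495.402 × 100 = 10.89%.
M((Mg₀.₆₇Fe₀.₃₃)₃Al₂Si₃O₁₂) = 434.347 g/mol, so wt% Al = 53.964/434.347 × 100 = 12.42%.
10.89 − 12.42 = -1.53 pp.

-1.53 percentage points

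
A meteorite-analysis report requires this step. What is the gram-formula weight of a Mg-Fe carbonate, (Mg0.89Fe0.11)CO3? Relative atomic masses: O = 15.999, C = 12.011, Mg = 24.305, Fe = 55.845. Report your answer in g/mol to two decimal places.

87.78 g/mol

M = 0.89·24.305 + 0.11·55.845 + 1·12.011 + 3·15.999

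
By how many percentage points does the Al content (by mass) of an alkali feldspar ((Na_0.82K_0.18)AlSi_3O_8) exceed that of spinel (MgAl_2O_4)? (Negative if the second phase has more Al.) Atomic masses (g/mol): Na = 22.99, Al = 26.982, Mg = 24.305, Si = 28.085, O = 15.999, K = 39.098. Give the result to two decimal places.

First mineral: 26.982 g Al in 265.118 g formula = 10.18 wt% Al.
Second mineral: 53.964 g Al in 142.265 g formula = 37.93 wt% Al.
10.18% − 37.93% gives a difference of -27.75 percentage points.

-27.75 percentage points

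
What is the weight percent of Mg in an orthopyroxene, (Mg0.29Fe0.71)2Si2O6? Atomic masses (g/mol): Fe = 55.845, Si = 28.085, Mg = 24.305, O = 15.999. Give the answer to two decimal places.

Molar mass of (Mg0.29Fe0.71)2Si2O6: 0.58×24.305 + 1.42×55.845 + 2×28.085 + 6×15.999 = 245.561 g/mol.
Mass of Mg per formula unit: 0.58 × 24.305 = 14.097 g.
Weight fraction Mg = 14.097 / 245.561 = 0.0574.

5.74 mass %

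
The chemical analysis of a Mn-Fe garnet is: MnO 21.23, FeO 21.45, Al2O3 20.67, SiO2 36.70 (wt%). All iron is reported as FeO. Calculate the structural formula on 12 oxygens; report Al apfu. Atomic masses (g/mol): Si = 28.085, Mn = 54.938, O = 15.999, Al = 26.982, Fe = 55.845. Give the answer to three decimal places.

MnO (M=70.937): mol = 0.29928; Mn = 0.29928, O = 0.29928.
FeO (M=71.844): mol = 0.29856; Fe = 0.29856, O = 0.29856.
Al2O3 (M=101.961): mol = 0.20272; Al = 0.40544, O = 0.60816.
SiO2 (M=60.083): mol = 0.61082; Si = 0.61082, O = 1.22164.
ΣO = 2.42764; factor = 12/ΣO = 4.94307.
Al apfu = 0.40544 × 4.94307 = 2.004.

2.004 Al apfu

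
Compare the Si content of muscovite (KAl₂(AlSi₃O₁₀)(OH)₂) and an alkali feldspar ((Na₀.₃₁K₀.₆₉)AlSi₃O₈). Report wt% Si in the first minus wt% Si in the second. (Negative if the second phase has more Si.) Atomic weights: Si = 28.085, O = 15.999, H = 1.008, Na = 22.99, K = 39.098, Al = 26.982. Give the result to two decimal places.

Si in KAl₂(AlSi₃O₁₀)(OH)₂: molar mass 398.303 g/mol; 3×28.085 = 84.255 g → 21.15 wt%.
Si in (Na₀.₃₁K₀.₆₉)AlSi₃O₈: molar mass 273.334 g/mol; 3×28.085 = 84.255 g → 30.82 wt%.
Difference = 21.15 − 30.82 = -9.67 percentage points.

-9.67 percentage points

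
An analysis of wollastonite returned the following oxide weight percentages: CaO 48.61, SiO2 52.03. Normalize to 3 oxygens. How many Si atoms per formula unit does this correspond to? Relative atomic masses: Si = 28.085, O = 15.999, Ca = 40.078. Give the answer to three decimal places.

48.61 wt% CaO ÷ 56.077 g/mol = 0.86684 mol, giving 0.86684 Ca and 0.86684 O.
52.03 wt% SiO2 ÷ 60.083 g/mol = 0.86597 mol, giving 0.86597 Si and 1.73194 O.
Oxygen sums to 2.59878; scaling by 3/2.59878 = 1.15439 puts the formula on 3 O.
Si: 0.86597 × 1.15439 = 1.000 atoms per formula unit.

1.000 Si apfu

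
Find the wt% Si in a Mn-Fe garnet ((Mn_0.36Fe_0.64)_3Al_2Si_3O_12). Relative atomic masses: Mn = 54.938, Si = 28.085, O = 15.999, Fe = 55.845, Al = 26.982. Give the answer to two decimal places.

16.96 wt%

Formula mass = 1.08·54.938 + 1.92·55.845 + 2·26.982 + 3·28.085 + 12·15.999 = 496.762 g/mol, of which 84.255 g is Si.
So Si makes up 84.255/496.762 = 0.1696 of the mass, i.e. 16.96%.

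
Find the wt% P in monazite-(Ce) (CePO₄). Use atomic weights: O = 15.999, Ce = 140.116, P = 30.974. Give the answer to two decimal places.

Molar mass of CePO₄: 1*140.116 + 1*30.974 + 4*15.999 = 235.086 g/mol.
Mass of P per formula unit: 1 × 30.974 = 30.974 g.
Weight fraction P = 30.974 / 235.086 = 0.1318.

13.18 weight percent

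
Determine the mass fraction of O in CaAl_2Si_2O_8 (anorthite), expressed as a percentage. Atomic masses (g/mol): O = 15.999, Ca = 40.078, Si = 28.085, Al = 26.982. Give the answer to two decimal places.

46.01 weight percent

Molar mass of CaAl_2Si_2O_8: 1×40.078 + 2×26.982 + 2×28.085 + 8×15.999 = 278.204 g/mol.
Mass of O per formula unit: 8 × 15.999 = 127.992 g.
Weight fraction O = 127.992 / 278.204 = 0.4601.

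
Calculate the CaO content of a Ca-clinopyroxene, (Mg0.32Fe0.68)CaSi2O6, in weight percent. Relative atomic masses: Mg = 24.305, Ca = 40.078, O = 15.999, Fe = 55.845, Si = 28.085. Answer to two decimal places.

Formula mass = 237.994 g/mol.
1 Ca → 1.0000 mol CaO per formula unit; M(CaO) = 56.077, so CaO mass = 56.077 g.
56.077/237.994 × 100 = 23.56 wt%.

23.56 wt%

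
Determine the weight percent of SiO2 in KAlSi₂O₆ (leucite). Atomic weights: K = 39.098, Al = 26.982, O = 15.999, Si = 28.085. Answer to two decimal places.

Formula mass = 218.244 g/mol.
2 Si → 2.0000 mol SiO2 per formula unit; M(SiO2) = 60.083, so SiO2 mass = 120.166 g.
120.166/218.244 × 100 = 55.06 wt%.

55.06 wt%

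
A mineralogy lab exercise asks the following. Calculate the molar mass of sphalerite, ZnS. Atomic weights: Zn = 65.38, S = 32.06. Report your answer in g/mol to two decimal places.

97.44 g/mol

The formula mass is the sum 1(65.38) + 1(32.06).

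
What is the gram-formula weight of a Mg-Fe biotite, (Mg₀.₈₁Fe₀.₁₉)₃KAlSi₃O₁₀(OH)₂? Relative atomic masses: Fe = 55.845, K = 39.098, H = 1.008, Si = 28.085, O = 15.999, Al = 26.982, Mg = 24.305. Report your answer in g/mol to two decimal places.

The formula mass is the sum 2.43*24.305 + 0.57*55.845 + 1*39.098 + 1*26.982 + 3*28.085 + 12*15.999 + 2*1.008.

435.23 g/mol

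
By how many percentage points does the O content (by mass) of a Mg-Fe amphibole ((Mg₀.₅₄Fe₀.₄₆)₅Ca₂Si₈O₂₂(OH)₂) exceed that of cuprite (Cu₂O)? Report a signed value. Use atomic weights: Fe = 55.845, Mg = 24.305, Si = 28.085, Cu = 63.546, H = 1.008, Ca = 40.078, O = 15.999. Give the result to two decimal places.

32.21 percentage points

O in (Mg₀.₅₄Fe₀.₄₆)₅Ca₂Si₈O₂₂(OH)₂: molar mass 884.895 g/mol; 24×15.999 = 383.976 g → 43.39 wt%.
O in Cu₂O: molar mass 143.091 g/mol; 1×15.999 = 15.999 g → 11.18 wt%.
Difference = 43.39 − 11.18 = 32.21 percentage points.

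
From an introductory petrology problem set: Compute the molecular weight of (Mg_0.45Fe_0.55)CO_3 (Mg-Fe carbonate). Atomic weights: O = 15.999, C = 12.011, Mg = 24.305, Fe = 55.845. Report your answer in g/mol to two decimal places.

M = 0.45×24.305 + 0.55×55.845 + 1×12.011 + 3×15.999

101.66 g/mol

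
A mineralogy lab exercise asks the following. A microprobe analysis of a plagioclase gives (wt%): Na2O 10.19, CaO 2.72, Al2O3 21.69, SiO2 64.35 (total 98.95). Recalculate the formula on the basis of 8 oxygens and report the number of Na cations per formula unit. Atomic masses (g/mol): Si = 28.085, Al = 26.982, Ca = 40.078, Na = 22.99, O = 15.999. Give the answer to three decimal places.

0.879 Na apfu

10.19 wt% Na2O ÷ 61.979 g/mol = 0.16441 mol, giving 0.32882 Na and 0.16441 O.
2.72 wt% CaO ÷ 56.077 g/mol = 0.04850 mol, giving 0.04850 Ca and 0.04850 O.
21.69 wt% Al2O3 ÷ 101.961 g/mol = 0.21273 mol, giving 0.42546 Al and 0.63819 O.
64.35 wt% SiO2 ÷ 60.083 g/mol = 1.07102 mol, giving 1.07102 Si and 2.14204 O.
Oxygen sums to 2.99314; scaling by 8/2.99314 = 2.67278 puts the formula on 8 O.
Na: 0.32882 × 2.67278 = 0.879 atoms per formula unit.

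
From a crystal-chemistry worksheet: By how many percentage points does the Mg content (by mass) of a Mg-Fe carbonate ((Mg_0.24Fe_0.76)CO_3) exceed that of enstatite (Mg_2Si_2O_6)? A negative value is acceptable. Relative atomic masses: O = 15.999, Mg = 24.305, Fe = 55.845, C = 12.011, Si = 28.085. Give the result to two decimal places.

-18.82 percentage points

M((Mg_0.24Fe_0.76)CO_3) = 108.283 g/mol, so wt% Mg = 5.833/108.283 × 100 = 5.39%.
M(Mg_2Si_2O_6) = 200.774 g/mol, so wt% Mg = 48.610/200.774 × 100 = 24.21%.
5.39 − 24.21 = -18.82 pp.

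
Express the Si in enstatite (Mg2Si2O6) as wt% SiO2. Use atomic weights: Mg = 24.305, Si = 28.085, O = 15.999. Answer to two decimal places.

59.85 wt%

Formula mass = 200.774 g/mol.
2 Si → 2.0000 mol SiO2 per formula unit; M(SiO2) = 60.083, so SiO2 mass = 120.166 g.
120.166/200.774 × 100 = 59.85 wt%.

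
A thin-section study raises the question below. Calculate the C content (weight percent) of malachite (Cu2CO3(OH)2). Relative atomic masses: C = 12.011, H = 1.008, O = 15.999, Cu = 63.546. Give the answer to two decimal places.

5.43 weight percent

M(Cu2CO3(OH)2) = 221.114 g/mol.
C contributes 1 × 12.011 = 12.011 g per mole.
12.011/221.114 = 0.0543 → 5.43%.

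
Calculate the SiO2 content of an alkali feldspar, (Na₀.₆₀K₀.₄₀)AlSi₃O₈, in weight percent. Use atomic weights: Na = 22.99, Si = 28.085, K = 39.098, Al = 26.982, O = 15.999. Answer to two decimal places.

67.09 wt%

Molar mass of (Na₀.₆₀K₀.₄₀)AlSi₃O₈ = 0.60·22.99 + 0.40·39.098 + 1·26.982 + 3·28.085 + 8·15.999 = 268.662 g/mol.
Each formula unit contains 3 Si, equivalent to 3/1 = 3.0000 mol SiO2.
M(SiO2) = 1×28.085 + 2×15.999 = 60.083 g/mol.
Mass of SiO2 per formula unit = 3.0000 × 60.083 = 180.249 g.
SiO2 wt% = 180.249 / 268.662 × 100 = 67.09%.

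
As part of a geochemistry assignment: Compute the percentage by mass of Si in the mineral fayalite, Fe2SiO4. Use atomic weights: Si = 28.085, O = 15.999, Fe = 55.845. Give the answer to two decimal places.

13.78 wt%

Molar mass of Fe2SiO4: 2·55.845 + 1·28.085 + 4·15.999 = 203.771 g/mol.
Mass of Si per formula unit: 1 × 28.085 = 28.085 g.
Weight fraction Si = 28.085 / 203.771 = 0.1378.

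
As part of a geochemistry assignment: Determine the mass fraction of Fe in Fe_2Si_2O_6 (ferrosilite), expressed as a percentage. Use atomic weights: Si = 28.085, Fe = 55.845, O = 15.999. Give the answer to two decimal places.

42.33 mass %

Formula mass = 2×55.845 + 2×28.085 + 6×15.999 = 263.854 g/mol, of which 111.690 g is Fe.
So Fe makes up 111.690/263.854 = 0.4233 of the mass, i.e. 42.33%.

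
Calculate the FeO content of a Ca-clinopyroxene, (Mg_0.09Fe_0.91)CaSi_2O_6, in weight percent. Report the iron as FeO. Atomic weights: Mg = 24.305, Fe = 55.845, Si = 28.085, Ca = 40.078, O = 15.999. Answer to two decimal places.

Molar mass of (Mg_0.09Fe_0.91)CaSi_2O_6 = 0.09·24.305 + 0.91·55.845 + 1·40.078 + 2·28.085 + 6·15.999 = 245.248 g/mol.
Each formula unit contains 0.91 Fe, equivalent to 0.91/1 = 0.9100 mol FeO.
M(FeO) = 1×55.845 + 1×15.999 = 71.844 g/mol.
Mass of FeO per formula unit = 0.9100 × 71.844 = 65.378 g.
FeO wt% = 65.378 / 245.248 × 100 = 26.66%.

26.66 wt%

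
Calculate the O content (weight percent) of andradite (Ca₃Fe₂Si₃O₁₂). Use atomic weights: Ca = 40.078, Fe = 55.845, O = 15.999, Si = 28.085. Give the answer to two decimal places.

37.78 weight percent

Formula mass = 3·40.078 + 2·55.845 + 3·28.085 + 12·15.999 = 508.167 g/mol, of which 191.988 g is O.
So O makes up 191.988/508.167 = 0.3778 of the mass, i.e. 37.78%.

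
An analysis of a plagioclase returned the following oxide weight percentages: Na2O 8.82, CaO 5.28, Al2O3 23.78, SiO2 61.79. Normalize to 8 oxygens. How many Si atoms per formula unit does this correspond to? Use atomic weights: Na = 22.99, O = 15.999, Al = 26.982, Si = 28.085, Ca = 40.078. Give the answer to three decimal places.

Na2O: 8.82/61.979 = 0.14231 mol → 0.28462 mol Na, 0.14231 mol O.
CaO: 5.28/56.077 = 0.09416 mol → 0.09416 mol Ca, 0.09416 mol O.
Al2O3: 23.78/101.961 = 0.23323 mol → 0.46646 mol Al, 0.69969 mol O.
SiO2: 61.79/60.083 = 1.02841 mol → 1.02841 mol Si, 2.05682 mol O.
Total oxygen = 2.99298 mol. Normalization factor = 8/2.99298 = 2.67292.
Si per 8 O = 1.02841 × 2.67292 = 2.749.

2.749 Si apfu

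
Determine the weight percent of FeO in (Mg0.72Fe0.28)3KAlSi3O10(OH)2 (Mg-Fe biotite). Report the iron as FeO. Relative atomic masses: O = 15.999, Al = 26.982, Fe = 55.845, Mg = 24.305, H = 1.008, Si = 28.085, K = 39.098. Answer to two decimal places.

13.60 wt%

M((Mg0.72Fe0.28)3KAlSi3O10(OH)2) = 443.748 g/mol; M(FeO) = 71.844 g/mol.
Moles FeO per formula unit = 0.84 Fe ÷ 1 = 0.8400.
FeO fraction = (0.8400 × 71.844) / 443.748 = 60.349/443.748 = 0.1360.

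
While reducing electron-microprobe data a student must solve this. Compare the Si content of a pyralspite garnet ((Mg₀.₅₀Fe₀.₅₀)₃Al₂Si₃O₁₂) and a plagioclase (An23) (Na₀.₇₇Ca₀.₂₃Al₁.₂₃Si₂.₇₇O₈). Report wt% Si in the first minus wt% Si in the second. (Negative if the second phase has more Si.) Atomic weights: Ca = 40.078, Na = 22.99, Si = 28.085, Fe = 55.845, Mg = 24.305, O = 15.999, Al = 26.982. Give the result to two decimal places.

Si in (Mg₀.₅₀Fe₀.₅₀)₃Al₂Si₃O₁₂: molar mass 450.432 g/mol; 3×28.085 = 84.255 g → 18.71 wt%.
Si in Na₀.₇₇Ca₀.₂₃Al₁.₂₃Si₂.₇₇O₈: molar mass 265.896 g/mol; 2.77×28.085 = 77.795 g → 29.26 wt%.
Difference = 18.71 − 29.26 = -10.55 percentage points.

-10.55 percentage points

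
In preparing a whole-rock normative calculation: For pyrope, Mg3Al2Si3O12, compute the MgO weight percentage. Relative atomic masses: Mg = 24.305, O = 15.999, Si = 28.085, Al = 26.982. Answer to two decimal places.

29.99 wt%

Molar mass of Mg3Al2Si3O12 = 3*24.305 + 2*26.982 + 3*28.085 + 12*15.999 = 403.122 g/mol.
Each formula unit contains 3 Mg, equivalent to 3/1 = 3.0000 mol MgO.
M(MgO) = 1×24.305 + 1×15.999 = 40.304 g/mol.
Mass of MgO per formula unit = 3.0000 × 40.304 = 120.912 g.
MgO wt% = 120.912 / 403.122 × 100 = 29.99%.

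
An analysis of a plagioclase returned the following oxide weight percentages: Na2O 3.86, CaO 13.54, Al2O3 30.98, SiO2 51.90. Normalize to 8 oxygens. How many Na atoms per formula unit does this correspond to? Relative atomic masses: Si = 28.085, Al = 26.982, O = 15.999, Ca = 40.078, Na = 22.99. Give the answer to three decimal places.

0.339 Na apfu

Na2O (M=61.979): mol = 0.06228; Na = 0.12456, O = 0.06228.
CaO (M=56.077): mol = 0.24145; Ca = 0.24145, O = 0.24145.
Al2O3 (M=101.961): mol = 0.30384; Al = 0.60768, O = 0.91152.
SiO2 (M=60.083): mol = 0.86381; Si = 0.86381, O = 1.72762.
ΣO = 2.94287; factor = 8/ΣO = 2.71843.
Na apfu = 0.12456 × 2.71843 = 0.339.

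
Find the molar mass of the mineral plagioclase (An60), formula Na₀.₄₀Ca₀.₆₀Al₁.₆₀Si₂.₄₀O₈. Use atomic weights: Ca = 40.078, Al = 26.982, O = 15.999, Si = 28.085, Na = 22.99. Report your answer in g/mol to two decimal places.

271.81 g/mol

The formula mass is the sum 0.40(22.99) + 0.60(40.078) + 1.60(26.982) + 2.40(28.085) + 8(15.999).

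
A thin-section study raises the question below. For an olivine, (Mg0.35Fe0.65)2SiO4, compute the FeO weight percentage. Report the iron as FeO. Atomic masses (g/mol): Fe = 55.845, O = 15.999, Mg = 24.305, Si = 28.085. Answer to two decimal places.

Formula mass = 181.693 g/mol.
1.30 Fe → 1.3000 mol FeO per formula unit; M(FeO) = 71.844, so FeO mass = 93.397 g.
93.397/181.693 × 100 = 51.40 wt%.

51.40 wt%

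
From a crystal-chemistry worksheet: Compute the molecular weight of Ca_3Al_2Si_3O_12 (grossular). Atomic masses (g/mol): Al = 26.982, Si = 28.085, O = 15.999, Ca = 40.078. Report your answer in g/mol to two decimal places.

M = 3(40.078) + 2(26.982) + 3(28.085) + 12(15.999)

450.44 g/mol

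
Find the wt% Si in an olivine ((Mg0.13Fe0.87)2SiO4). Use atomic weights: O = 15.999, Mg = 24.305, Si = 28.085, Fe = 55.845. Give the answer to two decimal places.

14.36 wt%

Molar mass of (Mg0.13Fe0.87)2SiO4: 0.26·24.305 + 1.74·55.845 + 1·28.085 + 4·15.999 = 195.571 g/mol.
Mass of Si per formula unit: 1 × 28.085 = 28.085 g.
Weight fraction Si = 28.085 / 195.571 = 0.1436.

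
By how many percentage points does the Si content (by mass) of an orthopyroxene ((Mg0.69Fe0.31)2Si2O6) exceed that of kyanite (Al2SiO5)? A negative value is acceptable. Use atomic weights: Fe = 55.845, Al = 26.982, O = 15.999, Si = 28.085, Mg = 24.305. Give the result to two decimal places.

8.16 percentage points

First mineral: 56.170 g Si in 220.329 g formula = 25.49 wt% Si.
Second mineral: 28.085 g Si in 162.044 g formula = 17.33 wt% Si.
25.49% − 17.33% gives a difference of 8.16 percentage points.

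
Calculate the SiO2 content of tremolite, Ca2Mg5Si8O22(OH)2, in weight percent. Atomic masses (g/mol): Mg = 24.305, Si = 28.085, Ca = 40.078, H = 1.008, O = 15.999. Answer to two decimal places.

59.17 wt%

Molar mass of Ca2Mg5Si8O22(OH)2 = 2*40.078 + 5*24.305 + 8*28.085 + 24*15.999 + 2*1.008 = 812.353 g/mol.
Each formula unit contains 8 Si, equivalent to 8/1 = 8.0000 mol SiO2.
M(SiO2) = 1×28.085 + 2×15.999 = 60.083 g/mol.
Mass of SiO2 per formula unit = 8.0000 × 60.083 = 480.664 g.
SiO2 wt% = 480.664 / 812.353 × 100 = 59.17%.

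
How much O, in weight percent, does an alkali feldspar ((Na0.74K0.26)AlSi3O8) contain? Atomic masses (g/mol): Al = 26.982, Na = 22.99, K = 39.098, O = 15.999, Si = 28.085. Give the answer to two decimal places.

M((Na0.74K0.26)AlSi3O8) = 266.407 g/mol.
O contributes 8 × 15.999 = 127.992 g per mole.
127.992/266.407 = 0.4804 → 48.04%.

48.04 weight percent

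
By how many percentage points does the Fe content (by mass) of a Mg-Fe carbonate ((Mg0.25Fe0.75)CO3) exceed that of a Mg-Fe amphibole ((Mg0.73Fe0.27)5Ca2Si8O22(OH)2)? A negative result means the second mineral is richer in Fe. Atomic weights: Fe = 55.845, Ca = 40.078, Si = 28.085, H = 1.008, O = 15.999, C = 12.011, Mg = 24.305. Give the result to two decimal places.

M((Mg0.25Fe0.75)CO3) = 107.968 g/mol, so wt% Fe = 41.884/107.968 × 100 = 38.79%.
M((Mg0.73Fe0.27)5Ca2Si8O22(OH)2) = 854.932 g/mol, so wt% Fe = 75.391/854.932 × 100 = 8.82%.
38.79 − 8.82 = 29.97 pp.

29.97 percentage points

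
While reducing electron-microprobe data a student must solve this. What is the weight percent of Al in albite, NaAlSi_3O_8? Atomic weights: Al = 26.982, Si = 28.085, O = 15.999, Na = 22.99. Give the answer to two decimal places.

Molar mass of NaAlSi_3O_8: 1·22.99 + 1·26.982 + 3·28.085 + 8·15.999 = 262.219 g/mol.
Mass of Al per formula unit: 1 × 26.982 = 26.982 g.
Weight fraction Al = 26.982 / 262.219 = 0.1029.

10.29 mass %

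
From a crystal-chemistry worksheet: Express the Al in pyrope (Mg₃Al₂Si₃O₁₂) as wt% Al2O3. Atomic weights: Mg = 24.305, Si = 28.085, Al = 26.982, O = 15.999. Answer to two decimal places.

25.29 wt%

Formula mass = 403.122 g/mol.
2 Al → 1.0000 mol Al2O3 per formula unit; M(Al2O3) = 101.961, so Al2O3 mass = 101.961 g.
101.961/403.122 × 100 = 25.29 wt%.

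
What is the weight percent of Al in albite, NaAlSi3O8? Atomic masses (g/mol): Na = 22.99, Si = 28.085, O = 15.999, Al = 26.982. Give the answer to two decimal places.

10.29 mass %

Molar mass of NaAlSi3O8: 1×22.99 + 1×26.982 + 3×28.085 + 8×15.999 = 262.219 g/mol.
Mass of Al per formula unit: 1 × 26.982 = 26.982 g.
Weight fraction Al = 26.982 / 262.219 = 0.1029.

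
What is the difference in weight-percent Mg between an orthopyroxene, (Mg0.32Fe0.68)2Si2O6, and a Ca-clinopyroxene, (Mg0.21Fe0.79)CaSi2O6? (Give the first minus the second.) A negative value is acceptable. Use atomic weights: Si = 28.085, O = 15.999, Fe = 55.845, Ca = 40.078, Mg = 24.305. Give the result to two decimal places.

4.27 percentage points

Mg in (Mg0.32Fe0.68)2Si2O6: molar mass 243.668 g/mol; 0.64×24.305 = 15.555 g → 6.38 wt%.
Mg in (Mg0.21Fe0.79)CaSi2O6: molar mass 241.464 g/mol; 0.21×24.305 = 5.104 g → 2.11 wt%.
Difference = 6.38 − 2.11 = 4.27 percentage points.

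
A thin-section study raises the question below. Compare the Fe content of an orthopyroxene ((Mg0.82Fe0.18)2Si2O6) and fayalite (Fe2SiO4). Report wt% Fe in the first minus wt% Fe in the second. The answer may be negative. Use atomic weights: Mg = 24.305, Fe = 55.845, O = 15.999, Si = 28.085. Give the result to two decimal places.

Fe in (Mg0.82Fe0.18)2Si2O6: molar mass 212.128 g/mol; 0.36×55.845 = 20.104 g → 9.48 wt%.
Fe in Fe2SiO4: molar mass 203.771 g/mol; 2×55.845 = 111.690 g → 54.81 wt%.
Difference = 9.48 − 54.81 = -45.33 percentage points.

-45.33 percentage points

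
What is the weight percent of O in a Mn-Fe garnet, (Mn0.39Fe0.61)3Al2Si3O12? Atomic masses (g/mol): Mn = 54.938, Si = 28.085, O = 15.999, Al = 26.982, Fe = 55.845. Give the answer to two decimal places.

38.65 weight percent

Molar mass of (Mn0.39Fe0.61)3Al2Si3O12: 1.17×54.938 + 1.83×55.845 + 2×26.982 + 3×28.085 + 12×15.999 = 496.681 g/mol.
Mass of O per formula unit: 12 × 15.999 = 191.988 g.
Weight fraction O = 191.988 / 496.681 = 0.3865.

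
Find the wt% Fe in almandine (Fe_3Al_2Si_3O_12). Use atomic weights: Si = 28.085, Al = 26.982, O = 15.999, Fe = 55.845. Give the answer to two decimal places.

Formula mass = 3*55.845 + 2*26.982 + 3*28.085 + 12*15.999 = 497.742 g/mol, of which 167.535 g is Fe.
So Fe makes up 167.535/497.742 = 0.3366 of the mass, i.e. 33.66%.

33.66 weight percent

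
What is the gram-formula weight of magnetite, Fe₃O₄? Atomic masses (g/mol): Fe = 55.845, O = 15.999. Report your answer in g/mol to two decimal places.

231.53 g/mol

M = 3×55.845 + 4×15.999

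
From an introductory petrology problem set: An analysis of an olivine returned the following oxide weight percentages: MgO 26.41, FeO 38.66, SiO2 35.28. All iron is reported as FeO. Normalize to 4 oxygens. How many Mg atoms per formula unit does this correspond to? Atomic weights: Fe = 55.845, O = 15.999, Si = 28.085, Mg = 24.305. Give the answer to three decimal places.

MgO (M=40.304): mol = 0.65527; Mg = 0.65527, O = 0.65527.
FeO (M=71.844): mol = 0.53811; Fe = 0.53811, O = 0.53811.
SiO2 (M=60.083): mol = 0.58719; Si = 0.58719, O = 1.17438.
ΣO = 2.36776; factor = 4/ΣO = 1.68936.
Mg apfu = 0.65527 × 1.68936 = 1.107.

1.107 Mg apfu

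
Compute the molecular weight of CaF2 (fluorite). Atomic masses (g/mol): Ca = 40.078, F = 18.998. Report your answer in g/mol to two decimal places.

78.07 g/mol

The formula mass is the sum 1·40.078 + 2·18.998.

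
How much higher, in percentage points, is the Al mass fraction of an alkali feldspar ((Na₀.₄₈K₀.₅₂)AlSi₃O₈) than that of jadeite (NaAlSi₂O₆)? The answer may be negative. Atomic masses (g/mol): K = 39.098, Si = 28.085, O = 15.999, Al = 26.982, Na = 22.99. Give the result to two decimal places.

M((Na₀.₄₈K₀.₅₂)AlSi₃O₈) = 270.595 g/mol, so wt% Al = 26.982/270.595 × 100 = 9.97%.
M(NaAlSi₂O₆) = 202.136 g/mol, so wt% Al = 26.982/202.136 × 100 = 13.35%.
9.97 − 13.35 = -3.38 pp.

-3.38 percentage points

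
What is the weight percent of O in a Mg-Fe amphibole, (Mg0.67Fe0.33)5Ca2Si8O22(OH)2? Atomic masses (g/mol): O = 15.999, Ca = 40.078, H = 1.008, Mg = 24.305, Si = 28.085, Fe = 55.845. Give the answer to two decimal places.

44.42 mass %

M((Mg0.67Fe0.33)5Ca2Si8O22(OH)2) = 864.394 g/mol.
O contributes 24 × 15.999 = 383.976 g per mole.
383.976/864.394 = 0.4442 → 44.42%.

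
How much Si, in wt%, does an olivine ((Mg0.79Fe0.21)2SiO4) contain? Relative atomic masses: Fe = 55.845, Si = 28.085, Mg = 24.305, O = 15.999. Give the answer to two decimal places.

18.24 wt%

M((Mg0.79Fe0.21)2SiO4) = 153.938 g/mol.
Si contributes 1 × 28.085 = 28.085 g per mole.
28.085/153.938 = 0.1824 → 18.24%.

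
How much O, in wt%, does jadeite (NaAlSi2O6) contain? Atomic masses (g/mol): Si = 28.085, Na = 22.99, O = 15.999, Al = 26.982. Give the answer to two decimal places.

47.49 wt%

Formula mass = 1*22.99 + 1*26.982 + 2*28.085 + 6*15.999 = 202.136 g/mol, of which 95.994 g is O.
So O makes up 95.994/202.136 = 0.4749 of the mass, i.e. 47.49%.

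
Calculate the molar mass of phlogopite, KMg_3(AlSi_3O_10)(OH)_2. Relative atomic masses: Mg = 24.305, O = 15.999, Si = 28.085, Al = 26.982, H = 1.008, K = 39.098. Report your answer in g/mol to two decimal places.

417.25 g/mol

K: 1 × 39.098 = 39.0980
Mg: 3 × 24.305 = 72.9150
Al: 1 × 26.982 = 26.9820
Si: 3 × 28.085 = 84.2550
O: 12 × 15.999 = 191.9880
H: 2 × 1.008 = 2.0160
Summing the contributions gives the formula mass.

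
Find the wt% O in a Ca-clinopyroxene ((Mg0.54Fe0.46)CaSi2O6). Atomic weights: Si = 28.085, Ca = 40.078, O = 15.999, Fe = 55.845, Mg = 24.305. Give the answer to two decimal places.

41.55 mass %

Molar mass of (Mg0.54Fe0.46)CaSi2O6: 0.54*24.305 + 0.46*55.845 + 1*40.078 + 2*28.085 + 6*15.999 = 231.055 g/mol.
Mass of O per formula unit: 6 × 15.999 = 95.994 g.
Weight fraction O = 95.994 / 231.055 = 0.4155.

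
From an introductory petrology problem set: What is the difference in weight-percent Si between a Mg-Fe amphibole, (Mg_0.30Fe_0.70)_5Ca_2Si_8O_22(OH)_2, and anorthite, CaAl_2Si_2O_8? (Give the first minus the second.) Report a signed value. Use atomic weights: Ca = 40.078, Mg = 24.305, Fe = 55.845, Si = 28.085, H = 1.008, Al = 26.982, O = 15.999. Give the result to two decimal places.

First mineral: 224.680 g Si in 922.743 g formula = 24.35 wt% Si.
Second mineral: 56.170 g Si in 278.204 g formula = 20.19 wt% Si.
24.35% − 20.19% gives a difference of 4.16 percentage points.

4.16 percentage points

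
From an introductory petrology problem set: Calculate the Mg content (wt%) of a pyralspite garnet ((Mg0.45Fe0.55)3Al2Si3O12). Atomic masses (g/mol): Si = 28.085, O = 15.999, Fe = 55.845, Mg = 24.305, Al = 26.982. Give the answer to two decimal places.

7.21 wt%

M((Mg0.45Fe0.55)3Al2Si3O12) = 455.163 g/mol.
Mg contributes 1.35 × 24.305 = 32.812 g per mole.
32.812/455.163 = 0.0721 → 7.21%.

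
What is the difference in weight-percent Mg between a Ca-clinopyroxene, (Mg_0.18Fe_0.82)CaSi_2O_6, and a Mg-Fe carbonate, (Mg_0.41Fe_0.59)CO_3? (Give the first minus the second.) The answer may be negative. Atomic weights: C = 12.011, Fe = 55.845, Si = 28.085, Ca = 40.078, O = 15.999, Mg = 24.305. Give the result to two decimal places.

First mineral: 4.375 g Mg in 242.410 g formula = 1.80 wt% Mg.
Second mineral: 9.965 g Mg in 102.922 g formula = 9.68 wt% Mg.
1.80% − 9.68% gives a difference of -7.88 percentage points.

-7.88 percentage points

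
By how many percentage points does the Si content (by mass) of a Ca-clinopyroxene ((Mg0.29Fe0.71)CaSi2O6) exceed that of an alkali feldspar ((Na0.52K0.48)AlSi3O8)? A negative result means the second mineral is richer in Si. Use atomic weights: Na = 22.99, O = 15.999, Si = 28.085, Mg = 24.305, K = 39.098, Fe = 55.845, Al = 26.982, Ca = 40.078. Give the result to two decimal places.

First mineral: 56.170 g Si in 238.940 g formula = 23.51 wt% Si.
Second mineral: 84.255 g Si in 269.951 g formula = 31.21 wt% Si.
23.51% − 31.21% gives a difference of -7.70 percentage points.

-7.70 percentage points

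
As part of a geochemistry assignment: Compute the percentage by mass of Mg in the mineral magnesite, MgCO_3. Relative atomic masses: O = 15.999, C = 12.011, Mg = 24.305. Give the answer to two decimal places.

Formula mass = 1·24.305 + 1·12.011 + 3·15.999 = 84.313 g/mol, of which 24.305 g is Mg.
So Mg makes up 24.305/84.313 = 0.2883 of the mass, i.e. 28.83%.

28.83 wt%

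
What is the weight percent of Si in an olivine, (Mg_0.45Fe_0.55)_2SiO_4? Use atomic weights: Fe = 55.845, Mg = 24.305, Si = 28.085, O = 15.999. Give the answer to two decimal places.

16.01 wt%

M((Mg_0.45Fe_0.55)_2SiO_4) = 175.385 g/mol.
Si contributes 1 × 28.085 = 28.085 g per mole.
28.085/175.385 = 0.1601 → 16.01%.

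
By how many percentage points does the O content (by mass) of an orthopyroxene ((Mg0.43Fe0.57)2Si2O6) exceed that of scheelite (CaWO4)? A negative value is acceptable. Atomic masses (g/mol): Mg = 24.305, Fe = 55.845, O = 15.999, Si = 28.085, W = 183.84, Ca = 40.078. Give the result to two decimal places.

18.32 percentage points

M((Mg0.43Fe0.57)2Si2O6) = 236.730 g/mol, so wt% O = 95.994/236.730 × 100 = 40.55%.
M(CaWO4) = 287.914 g/mol, so wt% O = 63.996/287.914 × 100 = 22.23%.
40.55 − 22.23 = 18.32 pp.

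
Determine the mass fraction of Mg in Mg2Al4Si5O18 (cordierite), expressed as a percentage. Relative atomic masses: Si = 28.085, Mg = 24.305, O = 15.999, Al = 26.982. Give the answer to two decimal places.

Molar mass of Mg2Al4Si5O18: 2·24.305 + 4·26.982 + 5·28.085 + 18·15.999 = 584.945 g/mol.
Mass of Mg per formula unit: 2 × 24.305 = 48.610 g.
Weight fraction Mg = 48.610 / 584.945 = 0.0831.

8.31 weight percent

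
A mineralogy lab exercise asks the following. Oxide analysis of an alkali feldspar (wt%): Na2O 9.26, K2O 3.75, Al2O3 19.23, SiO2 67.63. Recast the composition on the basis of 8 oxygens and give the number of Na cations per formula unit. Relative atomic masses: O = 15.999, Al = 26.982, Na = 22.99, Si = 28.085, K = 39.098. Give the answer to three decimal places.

Na2O: 9.26/61.979 = 0.14941 mol → 0.29882 mol Na, 0.14941 mol O.
K2O: 3.75/94.195 = 0.03981 mol → 0.07962 mol K, 0.03981 mol O.
Al2O3: 19.23/101.961 = 0.18860 mol → 0.37720 mol Al, 0.56580 mol O.
SiO2: 67.63/60.083 = 1.12561 mol → 1.12561 mol Si, 2.25122 mol O.
Total oxygen = 3.00624 mol. Normalization factor = 8/3.00624 = 2.66113.
Na per 8 O = 0.29882 × 2.66113 = 0.795.

0.795 Na apfu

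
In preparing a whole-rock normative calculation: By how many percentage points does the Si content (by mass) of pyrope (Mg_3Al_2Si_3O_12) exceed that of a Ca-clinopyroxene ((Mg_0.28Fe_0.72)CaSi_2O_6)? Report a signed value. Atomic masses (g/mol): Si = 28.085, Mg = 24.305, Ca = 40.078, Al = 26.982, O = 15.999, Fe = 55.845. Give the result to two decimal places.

-2.58 percentage points

First mineral: 84.255 g Si in 403.122 g formula = 20.90 wt% Si.
Second mineral: 56.170 g Si in 239.256 g formula = 23.48 wt% Si.
20.90% − 23.48% gives a difference of -2.58 percentage points.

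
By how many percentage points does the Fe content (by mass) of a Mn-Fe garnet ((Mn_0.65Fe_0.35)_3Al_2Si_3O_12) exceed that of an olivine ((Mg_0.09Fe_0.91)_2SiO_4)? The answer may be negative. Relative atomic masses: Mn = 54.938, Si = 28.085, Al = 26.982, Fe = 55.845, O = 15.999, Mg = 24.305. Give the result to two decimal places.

First mineral: 58.637 g Fe in 495.973 g formula = 11.82 wt% Fe.
Second mineral: 101.638 g Fe in 198.094 g formula = 51.31 wt% Fe.
11.82% − 51.31% gives a difference of -39.49 percentage points.

-39.49 percentage points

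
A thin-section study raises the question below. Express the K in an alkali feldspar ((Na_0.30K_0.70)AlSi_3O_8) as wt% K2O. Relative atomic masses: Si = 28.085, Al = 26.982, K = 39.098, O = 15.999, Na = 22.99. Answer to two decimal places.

Molar mass of (Na_0.30K_0.70)AlSi_3O_8 = 0.30×22.99 + 0.70×39.098 + 1×26.982 + 3×28.085 + 8×15.999 = 273.495 g/mol.
Each formula unit contains 0.70 K, equivalent to 0.70/2 = 0.3500 mol K2O.
M(K2O) = 2×39.098 + 1×15.999 = 94.195 g/mol.
Mass of K2O per formula unit = 0.3500 × 94.195 = 32.968 g.
K2O wt% = 32.968 / 273.495 × 100 = 12.05%.

12.05 wt%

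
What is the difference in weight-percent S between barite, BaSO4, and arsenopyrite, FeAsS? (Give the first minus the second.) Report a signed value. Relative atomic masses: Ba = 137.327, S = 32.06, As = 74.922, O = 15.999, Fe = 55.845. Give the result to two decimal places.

S in BaSO4: molar mass 233.383 g/mol; 1×32.06 = 32.060 g → 13.74 wt%.
S in FeAsS: molar mass 162.827 g/mol; 1×32.06 = 32.060 g → 19.69 wt%.
Difference = 13.74 − 19.69 = -5.95 percentage points.

-5.95 percentage points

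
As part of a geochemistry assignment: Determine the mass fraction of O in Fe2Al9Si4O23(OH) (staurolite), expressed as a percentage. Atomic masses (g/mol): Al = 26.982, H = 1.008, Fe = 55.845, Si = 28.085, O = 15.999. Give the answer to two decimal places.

Molar mass of Fe2Al9Si4O23(OH): 2*55.845 + 9*26.982 + 4*28.085 + 24*15.999 + 1*1.008 = 851.852 g/mol.
Mass of O per formula unit: 24 × 15.999 = 383.976 g.
Weight fraction O = 383.976 / 851.852 = 0.4508.

45.08 mass %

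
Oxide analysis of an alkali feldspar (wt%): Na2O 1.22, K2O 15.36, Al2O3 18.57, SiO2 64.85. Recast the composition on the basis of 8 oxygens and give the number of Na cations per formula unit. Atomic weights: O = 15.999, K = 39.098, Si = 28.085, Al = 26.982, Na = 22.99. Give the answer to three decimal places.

Na2O: 1.22/61.979 = 0.01968 mol → 0.03936 mol Na, 0.01968 mol O.
K2O: 15.36/94.195 = 0.16307 mol → 0.32614 mol K, 0.16307 mol O.
Al2O3: 18.57/101.961 = 0.18213 mol → 0.36426 mol Al, 0.54639 mol O.
SiO2: 64.85/60.083 = 1.07934 mol → 1.07934 mol Si, 2.15868 mol O.
Total oxygen = 2.88782 mol. Normalization factor = 8/2.88782 = 2.77026.
Na per 8 O = 0.03936 × 2.77026 = 0.109.

0.109 Na apfu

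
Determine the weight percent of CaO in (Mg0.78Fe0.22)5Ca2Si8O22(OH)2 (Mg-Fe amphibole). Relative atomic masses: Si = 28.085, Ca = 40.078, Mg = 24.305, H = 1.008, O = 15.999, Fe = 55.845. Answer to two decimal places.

Molar mass of (Mg0.78Fe0.22)5Ca2Si8O22(OH)2 = 3.90·24.305 + 1.10·55.845 + 2·40.078 + 8·28.085 + 24·15.999 + 2·1.008 = 847.047 g/mol.
Each formula unit contains 2 Ca, equivalent to 2/1 = 2.0000 mol CaO.
M(CaO) = 1×40.078 + 1×15.999 = 56.077 g/mol.
Mass of CaO per formula unit = 2.0000 × 56.077 = 112.154 g.
CaO wt% = 112.154 / 847.047 × 100 = 13.24%.

13.24 wt%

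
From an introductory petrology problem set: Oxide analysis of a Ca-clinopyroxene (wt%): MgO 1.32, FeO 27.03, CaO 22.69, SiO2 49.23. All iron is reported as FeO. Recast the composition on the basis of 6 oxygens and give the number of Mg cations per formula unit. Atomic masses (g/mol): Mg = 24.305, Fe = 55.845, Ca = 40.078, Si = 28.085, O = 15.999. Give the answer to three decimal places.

MgO (M=40.304): mol = 0.03275; Mg = 0.03275, O = 0.03275.
FeO (M=71.844): mol = 0.37623; Fe = 0.37623, O = 0.37623.
CaO (M=56.077): mol = 0.40462; Ca = 0.40462, O = 0.40462.
SiO2 (M=60.083): mol = 0.81937; Si = 0.81937, O = 1.63874.
ΣO = 2.45234; factor = 6/ΣO = 2.44664.
Mg apfu = 0.03275 × 2.44664 = 0.080.

0.080 Mg apfu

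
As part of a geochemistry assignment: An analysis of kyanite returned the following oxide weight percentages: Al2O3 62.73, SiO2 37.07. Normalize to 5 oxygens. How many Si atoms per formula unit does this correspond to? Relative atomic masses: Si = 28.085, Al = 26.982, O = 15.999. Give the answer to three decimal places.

1.002 Si apfu

Al2O3 (M=101.961): mol = 0.61524; Al = 1.23048, O = 1.84572.
SiO2 (M=60.083): mol = 0.61698; Si = 0.61698, O = 1.23396.
ΣO = 3.07968; factor = 5/ΣO = 1.62355.
Si apfu = 0.61698 × 1.62355 = 1.002.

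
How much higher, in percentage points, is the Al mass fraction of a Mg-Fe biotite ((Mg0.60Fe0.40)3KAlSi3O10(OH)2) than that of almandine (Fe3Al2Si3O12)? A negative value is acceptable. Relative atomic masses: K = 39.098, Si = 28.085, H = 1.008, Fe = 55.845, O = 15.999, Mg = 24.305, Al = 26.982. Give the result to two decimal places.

Al in (Mg0.60Fe0.40)3KAlSi3O10(OH)2: molar mass 455.102 g/mol; 1×26.982 = 26.982 g → 5.93 wt%.
Al in Fe3Al2Si3O12: molar mass 497.742 g/mol; 2×26.982 = 53.964 g → 10.84 wt%.
Difference = 5.93 − 10.84 = -4.91 percentage points.

-4.91 percentage points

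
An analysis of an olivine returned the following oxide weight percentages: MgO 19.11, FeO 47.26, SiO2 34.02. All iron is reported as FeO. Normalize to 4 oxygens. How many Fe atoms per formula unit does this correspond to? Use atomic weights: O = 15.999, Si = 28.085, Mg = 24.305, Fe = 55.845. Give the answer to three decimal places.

1.162 Fe apfu

MgO (M=40.304): mol = 0.47415; Mg = 0.47415, O = 0.47415.
FeO (M=71.844): mol = 0.65781; Fe = 0.65781, O = 0.65781.
SiO2 (M=60.083): mol = 0.56622; Si = 0.56622, O = 1.13244.
ΣO = 2.26440; factor = 4/ΣO = 1.76647.
Fe apfu = 0.65781 × 1.76647 = 1.162.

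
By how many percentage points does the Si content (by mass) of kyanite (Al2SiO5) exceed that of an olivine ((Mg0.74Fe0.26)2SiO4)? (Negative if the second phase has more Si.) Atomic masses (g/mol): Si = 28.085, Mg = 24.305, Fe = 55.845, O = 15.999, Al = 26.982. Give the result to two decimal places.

M(Al2SiO5) = 162.044 g/mol, so wt% Si = 28.085/162.044 × 100 = 17.33%.
M((Mg0.74Fe0.26)2SiO4) = 157.092 g/mol, so wt% Si = 28.085/157.092 × 100 = 17.88%.
17.33 − 17.88 = -0.55 pp.

-0.55 percentage points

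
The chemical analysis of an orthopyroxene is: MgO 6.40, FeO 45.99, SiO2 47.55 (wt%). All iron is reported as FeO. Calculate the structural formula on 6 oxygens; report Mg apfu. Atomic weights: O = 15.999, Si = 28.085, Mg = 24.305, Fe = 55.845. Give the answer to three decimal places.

MgO (M=40.304): mol = 0.15879; Mg = 0.15879, O = 0.15879.
FeO (M=71.844): mol = 0.64014; Fe = 0.64014, O = 0.64014.
SiO2 (M=60.083): mol = 0.79141; Si = 0.79141, O = 1.58282.
ΣO = 2.38175; factor = 6/ΣO = 2.51916.
Mg apfu = 0.15879 × 2.51916 = 0.400.

0.400 Mg apfu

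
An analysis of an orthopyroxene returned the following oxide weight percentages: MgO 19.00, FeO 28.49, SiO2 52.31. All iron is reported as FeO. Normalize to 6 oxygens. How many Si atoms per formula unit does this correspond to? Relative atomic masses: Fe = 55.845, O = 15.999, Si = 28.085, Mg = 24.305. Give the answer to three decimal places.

2.002 Si apfu

19.00 wt% MgO ÷ 40.304 g/mol = 0.47142 mol, giving 0.47142 Mg and 0.47142 O.
28.49 wt% FeO ÷ 71.844 g/mol = 0.39655 mol, giving 0.39655 Fe and 0.39655 O.
52.31 wt% SiO2 ÷ 60.083 g/mol = 0.87063 mol, giving 0.87063 Si and 1.74126 O.
Oxygen sums to 2.60923; scaling by 6/2.60923 = 2.29953 puts the formula on 6 O.
Si: 0.87063 × 2.29953 = 2.002 atoms per formula unit.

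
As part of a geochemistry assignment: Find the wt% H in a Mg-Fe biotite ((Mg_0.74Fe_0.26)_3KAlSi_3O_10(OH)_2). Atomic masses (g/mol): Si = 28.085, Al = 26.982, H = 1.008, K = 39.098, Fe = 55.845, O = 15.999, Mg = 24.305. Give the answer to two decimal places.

0.46 wt%

Molar mass of (Mg_0.74Fe_0.26)_3KAlSi_3O_10(OH)_2: 2.22*24.305 + 0.78*55.845 + 1*39.098 + 1*26.982 + 3*28.085 + 12*15.999 + 2*1.008 = 441.855 g/mol.
Mass of H per formula unit: 2 × 1.008 = 2.016 g.
Weight fraction H = 2.016 / 441.855 = 0.0046.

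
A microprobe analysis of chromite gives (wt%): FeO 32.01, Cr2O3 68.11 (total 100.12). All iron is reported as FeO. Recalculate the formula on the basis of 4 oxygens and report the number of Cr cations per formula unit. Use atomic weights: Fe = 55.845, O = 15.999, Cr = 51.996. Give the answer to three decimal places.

32.01 wt% FeO ÷ 71.844 g/mol = 0.44555 mol, giving 0.44555 Fe and 0.44555 O.
68.11 wt% Cr2O3 ÷ 151.989 g/mol = 0.44812 mol, giving 0.89624 Cr and 1.34436 O.
Oxygen sums to 1.78991; scaling by 4/1.78991 = 2.23475 puts the formula on 4 O.
Cr: 0.89624 × 2.23475 = 2.003 atoms per formula unit.

2.003 Cr apfu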